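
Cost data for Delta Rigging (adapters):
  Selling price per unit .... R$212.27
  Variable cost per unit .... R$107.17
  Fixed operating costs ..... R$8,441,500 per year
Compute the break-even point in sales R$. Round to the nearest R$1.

R$17,049,260

CM per unit = R$212.27 − R$107.17 = R$105.10; CM ratio = R$105.10 / R$212.27 = 0.4951.
Break-even revenue = fixed costs × price ÷ CM = R$8,441,500 × R$212.27 ÷ R$105.10 = R$17,049,260.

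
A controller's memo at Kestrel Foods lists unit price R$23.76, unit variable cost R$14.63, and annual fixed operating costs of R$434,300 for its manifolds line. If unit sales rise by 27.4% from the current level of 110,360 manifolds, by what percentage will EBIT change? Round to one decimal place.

Contribution at this volume is 110,360 × R$9.13 = R$1,007,586.80.
Operating income = contribution − fixed costs = R$1,007,586.80 − R$434,300 = R$573,286.80.
DOL = contribution ÷ EBIT = R$1,007,586.80 ÷ R$573,286.80 = 1.7576.
So EBIT moves 1.7576 × (+27.4%) = +48.2%.

+48.2%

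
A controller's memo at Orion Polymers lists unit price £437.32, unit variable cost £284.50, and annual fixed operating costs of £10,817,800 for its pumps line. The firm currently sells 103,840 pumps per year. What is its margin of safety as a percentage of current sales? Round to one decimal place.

31.8%

Each unit contributes £437.32 − £284.50 = £152.82. Break-even units = £10,817,800 ÷ £152.82 = 70,787.85; break-even revenue = 70,787.85 × £437.32 = £30,956,944.75.
Current sales = 103,840 × £437.32 = £45,411,308.80.
Margin of safety = (£45,411,308.80 − £30,956,944.75) ÷ £45,411,308.80 = 31.8%.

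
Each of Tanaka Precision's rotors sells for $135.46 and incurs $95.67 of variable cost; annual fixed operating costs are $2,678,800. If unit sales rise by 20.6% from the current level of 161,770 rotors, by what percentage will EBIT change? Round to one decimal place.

Total contribution margin = 161,770 × $39.79 = $6,436,828.30.
Subtracting fixed costs: EBIT = $6,436,828.30 − $2,678,800 = $3,758,028.30.
DOL = contribution ÷ EBIT = $6,436,828.30 ÷ $3,758,028.30 = 1.7128.
Operating income changes by 1.7128 × +20.6% = +35.3%.

+35.3%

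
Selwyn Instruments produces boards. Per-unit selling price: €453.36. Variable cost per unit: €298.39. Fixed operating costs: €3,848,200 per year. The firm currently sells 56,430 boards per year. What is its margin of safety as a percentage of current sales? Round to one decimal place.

Unit CM = price − variable cost = €453.36 − €298.39 = €154.97. Break-even units = €3,848,200 ÷ €154.97 = 24,831.90; break-even revenue = 24,831.90 × €453.36 = €11,257,791.52.
Actual sales revenue = 56,430 × €453.36 = €25,583,104.80.
Margin of safety = (€25,583,104.80 − €11,257,791.52) ÷ €25,583,104.80 = 56.0%.

56.0%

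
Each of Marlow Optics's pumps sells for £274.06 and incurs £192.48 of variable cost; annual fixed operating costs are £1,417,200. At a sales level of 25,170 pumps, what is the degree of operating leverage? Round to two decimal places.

3.23

Contribution at this volume is 25,170 × £81.58 = £2,053,368.60.
Operating income = contribution − fixed costs = £2,053,368.60 − £1,417,200 = £636,168.60.
Degree of operating leverage = £2,053,368.60 / £636,168.60 = 3.2277.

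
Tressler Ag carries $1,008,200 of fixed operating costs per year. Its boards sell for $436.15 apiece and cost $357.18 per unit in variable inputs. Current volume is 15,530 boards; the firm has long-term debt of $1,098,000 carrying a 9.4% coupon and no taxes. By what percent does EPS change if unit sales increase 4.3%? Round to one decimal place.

Total contribution margin = 15,530 × $78.97 = $1,226,404.10.
Subtracting fixed costs: EBIT = $1,226,404.10 − $1,008,200 = $218,204.10.
Interest = $103,212.00, so EBIT − I = $114,992.10.
DCL = total CM / (EBIT − I) = $1,226,404.10 / $114,992.10 = 10.6651.
EPS therefore changes by 10.6651 × (+4.3%) = +45.9%.

+45.9%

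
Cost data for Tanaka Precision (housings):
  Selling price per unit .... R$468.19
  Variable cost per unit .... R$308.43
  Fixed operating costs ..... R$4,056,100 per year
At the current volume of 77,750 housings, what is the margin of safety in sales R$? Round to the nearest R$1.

Contribution margin per unit = R$468.19 − R$308.43 = R$159.76. Break-even units = R$4,056,100 ÷ R$159.76 = 25,388.71; break-even revenue = 25,388.71 × R$468.19 = R$11,886,739.23.
Current sales = 77,750 × R$468.19 = R$36,401,772.50.
Margin of safety = R$36,401,772.50 − R$11,886,739.23 = R$24,515,033.

R$24,515,033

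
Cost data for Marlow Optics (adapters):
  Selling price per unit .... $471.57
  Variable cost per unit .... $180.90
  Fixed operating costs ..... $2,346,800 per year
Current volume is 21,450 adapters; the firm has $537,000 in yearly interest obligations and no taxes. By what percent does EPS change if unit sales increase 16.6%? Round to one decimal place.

+30.9%

Contribution at this volume is 21,450 × $290.67 = $6,234,871.50.
Operating income = contribution − fixed costs = $6,234,871.50 − $2,346,800 = $3,888,071.50.
Interest = $537,000.00, so EBIT − I = $3,351,071.50.
DCL = total CM / (EBIT − I) = $6,234,871.50 / $3,351,071.50 = 1.8606.
EPS therefore changes by 1.8606 × (+16.6%) = +30.9%.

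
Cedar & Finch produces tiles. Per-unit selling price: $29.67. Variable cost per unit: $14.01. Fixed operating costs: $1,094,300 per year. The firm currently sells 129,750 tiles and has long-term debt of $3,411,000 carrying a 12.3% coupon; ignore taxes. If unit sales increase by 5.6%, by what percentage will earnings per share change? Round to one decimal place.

Total contribution margin = 129,750 × $15.66 = $2,031,885.00.
Operating income = contribution − fixed costs = $2,031,885.00 − $1,094,300 = $937,585.00.
After interest of $419,553.00, pre-tax earnings = $518,032.00.
Degree of combined leverage = contribution ÷ (EBIT − I) = $2,031,885.00 ÷ $518,032.00 = 3.9223.
%ΔEPS = DCL × %ΔSales = 3.9223 × +5.6% = +22.0%.

+22.0%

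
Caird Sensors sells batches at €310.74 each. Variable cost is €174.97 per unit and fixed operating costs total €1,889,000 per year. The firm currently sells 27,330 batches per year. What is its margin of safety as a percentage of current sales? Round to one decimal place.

49.1%

Unit CM = price − variable cost = €310.74 − €174.97 = €135.77. Break-even units = €1,889,000 ÷ €135.77 = 13,913.24; break-even revenue = 13,913.24 × €310.74 = €4,323,398.84.
Current sales = 27,330 × €310.74 = €8,492,524.20.
Margin of safety = (€8,492,524.20 − €4,323,398.84) ÷ €8,492,524.20 = 49.1%.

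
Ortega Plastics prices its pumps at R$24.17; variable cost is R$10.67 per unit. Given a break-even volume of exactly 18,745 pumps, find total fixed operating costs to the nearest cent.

R$253,057.50

Unit CM = price − variable cost = R$24.17 − R$10.67 = R$13.50.
Since BE = FC / CM, FC = 18,745 × R$13.50 = R$253,057.50.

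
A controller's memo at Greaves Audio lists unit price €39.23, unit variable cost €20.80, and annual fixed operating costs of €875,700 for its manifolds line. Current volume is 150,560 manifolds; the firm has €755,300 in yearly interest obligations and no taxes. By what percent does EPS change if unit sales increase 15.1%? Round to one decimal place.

+36.6%

At 150,560 units, contribution = 150,560 × €18.43 = €2,774,820.80.
EBIT = €2,774,820.80 − €875,700 = €1,899,120.80.
Interest = €755,300.00, so EBIT − I = €1,143,820.80.
Degree of combined leverage = contribution ÷ (EBIT − I) = €2,774,820.80 ÷ €1,143,820.80 = 2.4259.
%ΔEPS = DCL × %ΔSales = 2.4259 × +15.1% = +36.6%.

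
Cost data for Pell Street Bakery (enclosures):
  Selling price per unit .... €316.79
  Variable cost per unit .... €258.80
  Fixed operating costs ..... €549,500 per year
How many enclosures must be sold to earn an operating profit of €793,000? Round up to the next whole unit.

23,151 enclosures

Contribution margin per unit = €316.79 − €258.80 = €57.99.
Need Q such that Q × €57.99 − €549,500 = €793,000, i.e. Q = €1,342,500 / €57.99 = 23,150.54 → 23,151.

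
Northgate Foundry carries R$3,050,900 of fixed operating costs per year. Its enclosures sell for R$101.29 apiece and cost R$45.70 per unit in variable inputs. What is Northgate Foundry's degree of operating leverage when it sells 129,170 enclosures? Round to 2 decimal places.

At 129,170 units, contribution = 129,170 × R$55.59 = R$7,180,560.30.
EBIT = R$7,180,560.30 − R$3,050,900 = R$4,129,660.30.
Degree of operating leverage = R$7,180,560.30 / R$4,129,660.30 = 1.7388.

1.74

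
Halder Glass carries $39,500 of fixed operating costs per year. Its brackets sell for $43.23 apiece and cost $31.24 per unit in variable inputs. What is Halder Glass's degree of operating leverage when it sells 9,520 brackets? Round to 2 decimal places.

1.53

Contribution at this volume is 9,520 × $11.99 = $114,144.80.
Operating income = contribution − fixed costs = $114,144.80 − $39,500 = $74,644.80.
Degree of operating leverage = $114,144.80 / $74,644.80 = 1.5292.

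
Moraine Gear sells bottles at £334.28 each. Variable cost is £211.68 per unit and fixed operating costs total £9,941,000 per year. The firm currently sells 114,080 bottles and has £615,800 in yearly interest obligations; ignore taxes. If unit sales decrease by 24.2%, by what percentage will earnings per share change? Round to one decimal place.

Contribution at this volume is 114,080 × £122.60 = £13,986,208.00.
Operating income = contribution − fixed costs = £13,986,208.00 − £9,941,000 = £4,045,208.00.
Interest = £615,800.00, so EBIT − I = £3,429,408.00.
Degree of combined leverage = contribution ÷ (EBIT − I) = £13,986,208.00 ÷ £3,429,408.00 = 4.0783.
EPS therefore changes by 4.0783 × (-24.2%) = -98.7%.

-98.7%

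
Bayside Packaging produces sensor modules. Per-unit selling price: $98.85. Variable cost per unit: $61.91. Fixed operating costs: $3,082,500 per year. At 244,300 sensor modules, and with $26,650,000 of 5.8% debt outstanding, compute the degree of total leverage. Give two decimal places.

Total contribution margin = 244,300 × $36.94 = $9,024,442.00.
Subtracting fixed costs: EBIT = $9,024,442.00 − $3,082,500 = $5,941,942.00. Interest = $1,545,700.00, so EBIT − I = $4,396,242.00.
Degree of total leverage = total CM / (EBIT − interest) = $9,024,442.00 / $4,396,242.00 = 2.0528.

2.05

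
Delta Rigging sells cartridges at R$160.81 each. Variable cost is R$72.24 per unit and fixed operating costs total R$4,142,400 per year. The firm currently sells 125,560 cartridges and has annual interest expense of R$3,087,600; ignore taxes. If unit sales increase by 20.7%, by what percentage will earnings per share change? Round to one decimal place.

+59.2%

Total contribution margin = 125,560 × R$88.57 = R$11,120,849.20.
EBIT = R$11,120,849.20 − R$4,142,400 = R$6,978,449.20.
After interest of R$3,087,600.00, pre-tax earnings = R$3,890,849.20.
DCL = total CM / (EBIT − I) = R$11,120,849.20 / R$3,890,849.20 = 2.8582.
%ΔEPS = DCL × %ΔSales = 2.8582 × +20.7% = +59.2%.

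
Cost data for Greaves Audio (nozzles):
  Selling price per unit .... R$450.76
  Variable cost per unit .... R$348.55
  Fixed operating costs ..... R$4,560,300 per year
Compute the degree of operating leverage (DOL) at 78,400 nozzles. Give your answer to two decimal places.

2.32

At 78,400 units, contribution = 78,400 × R$102.21 = R$8,013,264.00.
Subtracting fixed costs: EBIT = R$8,013,264.00 − R$4,560,300 = R$3,452,964.00.
Degree of operating leverage = R$8,013,264.00 / R$3,452,964.00 = 2.3207.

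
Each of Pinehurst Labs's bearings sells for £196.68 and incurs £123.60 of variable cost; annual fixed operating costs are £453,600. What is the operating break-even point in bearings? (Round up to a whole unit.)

Contribution margin per unit = £196.68 − £123.60 = £73.08.
Units to break even: £453,600 ÷ £73.08 = 6,206.90, rounded up to 6,207.

6,207 bearings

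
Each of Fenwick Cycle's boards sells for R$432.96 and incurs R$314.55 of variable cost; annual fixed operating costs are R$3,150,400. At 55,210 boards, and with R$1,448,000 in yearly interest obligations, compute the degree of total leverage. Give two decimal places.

3.37

At 55,210 units, contribution = 55,210 × R$118.41 = R$6,537,416.10.
Operating income = contribution − fixed costs = R$6,537,416.10 − R$3,150,400 = R$3,387,016.10. Interest = R$1,448,000.00.
DOL = R$6,537,416.10 ÷ R$3,387,016.10 = 1.9301; DFL = R$3,387,016.10 ÷ R$1,939,016.10 = 1.7468.
DCL = DOL × DFL = 1.9301 × 1.7468 = 3.3715.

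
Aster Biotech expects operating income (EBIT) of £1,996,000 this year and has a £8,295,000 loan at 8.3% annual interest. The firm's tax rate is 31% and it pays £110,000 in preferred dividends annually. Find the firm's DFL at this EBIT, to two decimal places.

1.74

Interest = £688,485.00.
Pre-tax preferred-dividend burden = £110,000 ÷ (1 − 0.31) = £159,420.29.
DFL = EBIT ÷ [EBIT − I − D_p/(1−t)] = £1,996,000 ÷ [£1,996,000 − £688,485.00 − £159,420.29] = £1,996,000 ÷ £1,148,094.71 = 1.7385.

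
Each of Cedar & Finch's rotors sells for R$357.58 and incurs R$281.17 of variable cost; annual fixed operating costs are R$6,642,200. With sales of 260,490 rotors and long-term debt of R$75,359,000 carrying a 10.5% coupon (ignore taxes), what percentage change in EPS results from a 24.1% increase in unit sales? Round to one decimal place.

+89.7%

Total contribution margin = 260,490 × R$76.41 = R$19,904,040.90.
EBIT = R$19,904,040.90 − R$6,642,200 = R$13,261,840.90.
After interest of R$7,912,695.00, pre-tax earnings = R$5,349,145.90.
Degree of combined leverage = contribution ÷ (EBIT − I) = R$19,904,040.90 ÷ R$5,349,145.90 = 3.7210.
EPS therefore changes by 3.7210 × (+24.1%) = +89.7%.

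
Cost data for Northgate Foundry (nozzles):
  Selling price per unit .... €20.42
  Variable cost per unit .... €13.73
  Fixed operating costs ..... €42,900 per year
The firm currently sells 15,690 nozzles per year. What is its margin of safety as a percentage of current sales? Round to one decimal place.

Unit CM = price − variable cost = €20.42 − €13.73 = €6.69. Break-even units = €42,900 ÷ €6.69 = 6,412.56; break-even revenue = 6,412.56 × €20.42 = €130,944.39.
Current sales = 15,690 × €20.42 = €320,389.80.
Margin of safety = (€320,389.80 − €130,944.39) ÷ €320,389.80 = 59.1%.

59.1%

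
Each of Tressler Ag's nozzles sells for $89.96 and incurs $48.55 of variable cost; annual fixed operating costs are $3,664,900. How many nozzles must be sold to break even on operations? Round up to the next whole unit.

Contribution margin per unit = $89.96 − $48.55 = $41.41.
Break-even volume = fixed costs ÷ CM per unit = $3,664,900 ÷ $41.41 = 88,502.78, so 88,503 nozzles.

88,503 nozzles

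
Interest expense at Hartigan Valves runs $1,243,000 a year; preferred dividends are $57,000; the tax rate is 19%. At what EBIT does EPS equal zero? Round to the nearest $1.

Grossing the preferred dividend up to pre-tax terms: $57,000 / (1 − 0.19) = $70,370.37.
Financial break-even EBIT = interest + D_p ÷ (1 − t) = $1,243,000 + $70,370.37 = $1,313,370.37.

$1,313,370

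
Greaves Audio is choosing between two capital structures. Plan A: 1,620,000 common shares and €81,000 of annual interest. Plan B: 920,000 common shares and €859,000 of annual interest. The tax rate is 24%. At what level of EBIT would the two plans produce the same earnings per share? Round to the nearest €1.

Set EPS_A = EPS_B: (EBIT − €81,000)(1 − 0.24) ÷ 1,620,000 = (EBIT − €859,000)(1 − 0.24) ÷ 920,000.
Cancelling (1 − t) and cross-multiplying: 920,000·(EBIT − 81,000) = 1,620,000·(EBIT − 859,000).
Solving, EBIT = (859,000·1,620,000 − 81,000·920,000) / (1,620,000 − 920,000) = 1,317,060,000,000 / 700,000 = 1,881,514.29.

€1,881,514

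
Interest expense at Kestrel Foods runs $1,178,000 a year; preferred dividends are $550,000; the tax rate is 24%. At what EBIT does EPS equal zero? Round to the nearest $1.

Grossing the preferred dividend up to pre-tax terms: $550,000 / (1 − 0.24) = $723,684.21.
Financial break-even EBIT = interest + D_p ÷ (1 − t) = $1,178,000 + $723,684.21 = $1,901,684.21.

$1,901,684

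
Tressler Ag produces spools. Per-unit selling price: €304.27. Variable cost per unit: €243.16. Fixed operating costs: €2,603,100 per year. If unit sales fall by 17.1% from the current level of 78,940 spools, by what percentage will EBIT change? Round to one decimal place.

-37.1%

Contribution at this volume is 78,940 × €61.11 = €4,824,023.40.
Subtracting fixed costs: EBIT = €4,824,023.40 − €2,603,100 = €2,220,923.40.
Degree of operating leverage = €4,824,023.40 / €2,220,923.40 = 2.1721.
%ΔEBIT = DOL × %ΔSales = 2.1721 × -17.1% = -37.1%.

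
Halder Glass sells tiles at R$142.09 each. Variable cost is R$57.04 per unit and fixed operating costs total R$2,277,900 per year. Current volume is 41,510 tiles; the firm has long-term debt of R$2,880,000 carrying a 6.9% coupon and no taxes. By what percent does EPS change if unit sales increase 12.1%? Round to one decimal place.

Total contribution margin = 41,510 × R$85.05 = R$3,530,425.50.
EBIT = R$3,530,425.50 − R$2,277,900 = R$1,252,525.50.
After interest of R$198,720.00, pre-tax earnings = R$1,053,805.50.
DCL = total CM / (EBIT − I) = R$3,530,425.50 / R$1,053,805.50 = 3.3502.
EPS therefore changes by 3.3502 × (+12.1%) = +40.5%.

+40.5%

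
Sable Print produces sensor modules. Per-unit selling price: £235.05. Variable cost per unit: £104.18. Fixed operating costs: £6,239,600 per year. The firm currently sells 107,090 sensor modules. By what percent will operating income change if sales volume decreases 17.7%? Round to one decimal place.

-31.9%

Total contribution margin = 107,090 × £130.87 = £14,014,868.30.
EBIT = £14,014,868.30 − £6,239,600 = £7,775,268.30.
So DOL = total CM / EBIT = £14,014,868.30 / £7,775,268.30 = 1.8025.
%ΔEBIT = DOL × %ΔSales = 1.8025 × -17.7% = -31.9%.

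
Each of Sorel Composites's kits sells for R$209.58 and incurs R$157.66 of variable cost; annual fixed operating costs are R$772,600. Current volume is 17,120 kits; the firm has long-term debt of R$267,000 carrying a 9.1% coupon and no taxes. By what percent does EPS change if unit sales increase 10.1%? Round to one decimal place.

+97.6%

Total contribution margin = 17,120 × R$51.92 = R$888,870.40.
Operating income = contribution − fixed costs = R$888,870.40 − R$772,600 = R$116,270.40.
After interest of R$24,297.00, pre-tax earnings = R$91,973.40.
Degree of combined leverage = contribution ÷ (EBIT − I) = R$888,870.40 ÷ R$91,973.40 = 9.6644.
EPS therefore changes by 9.6644 × (+10.1%) = +97.6%.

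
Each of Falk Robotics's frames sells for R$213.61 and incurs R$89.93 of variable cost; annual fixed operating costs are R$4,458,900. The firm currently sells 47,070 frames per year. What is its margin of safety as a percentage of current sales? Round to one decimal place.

23.4%

Contribution margin per unit = R$213.61 − R$89.93 = R$123.68. Break-even units = R$4,458,900 ÷ R$123.68 = 36,051.91; break-even revenue = 36,051.91 × R$213.61 = R$7,701,048.10.
Current sales = 47,070 × R$213.61 = R$10,054,622.70.
Margin of safety = (R$10,054,622.70 − R$7,701,048.10) ÷ R$10,054,622.70 = 23.4%.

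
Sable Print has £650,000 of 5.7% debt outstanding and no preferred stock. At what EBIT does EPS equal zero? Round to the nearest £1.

£37,050

Annual interest = 5.7% × £650,000 = £37,050.00.
With no preferred dividends, EPS = 0 when EBIT exactly covers interest, so the financial break-even EBIT is £37,050.00.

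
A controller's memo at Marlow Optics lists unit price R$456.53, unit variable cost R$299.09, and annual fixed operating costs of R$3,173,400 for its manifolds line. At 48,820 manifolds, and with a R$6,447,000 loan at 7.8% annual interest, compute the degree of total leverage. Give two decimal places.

1.92

Contribution at this volume is 48,820 × R$157.44 = R$7,686,220.80.
Operating income = contribution − fixed costs = R$7,686,220.80 − R$3,173,400 = R$4,512,820.80. Interest = R$502,866.00, so EBIT − I = R$4,009,954.80.
Degree of total leverage = total CM / (EBIT − interest) = R$7,686,220.80 / R$4,009,954.80 = 1.9168.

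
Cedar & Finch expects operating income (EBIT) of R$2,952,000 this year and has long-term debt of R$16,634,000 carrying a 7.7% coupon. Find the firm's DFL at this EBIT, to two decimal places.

Annual interest charges come to R$1,280,818.00.
Degree of financial leverage = EBIT / (EBIT − interest) = R$2,952,000 / R$1,671,182.00 = 1.7664.

1.77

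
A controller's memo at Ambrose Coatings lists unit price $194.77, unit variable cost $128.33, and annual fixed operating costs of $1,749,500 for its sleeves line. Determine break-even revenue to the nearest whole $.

$5,128,689

Contribution margin per unit = $194.77 − $128.33 = $66.44, a CM ratio of $66.44 ÷ $194.77 = 0.3411.
Break-even revenue = fixed costs × price ÷ CM = $1,749,500 × $194.77 ÷ $66.44 = $5,128,689.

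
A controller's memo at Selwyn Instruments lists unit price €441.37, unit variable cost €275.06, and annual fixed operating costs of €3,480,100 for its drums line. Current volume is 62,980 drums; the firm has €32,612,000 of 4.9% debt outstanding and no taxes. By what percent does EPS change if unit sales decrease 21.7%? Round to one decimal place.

-42.1%

Total contribution margin = 62,980 × €166.31 = €10,474,203.80.
Operating income = contribution − fixed costs = €10,474,203.80 − €3,480,100 = €6,994,103.80.
After interest of €1,597,988.00, pre-tax earnings = €5,396,115.80.
DCL = total CM / (EBIT − I) = €10,474,203.80 / €5,396,115.80 = 1.9411.
EPS therefore changes by 1.9411 × (-21.7%) = -42.1%.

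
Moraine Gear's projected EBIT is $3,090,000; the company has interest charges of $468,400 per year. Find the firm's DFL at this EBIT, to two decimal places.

Annual interest charges come to $468,400.00.
Degree of financial leverage = EBIT / (EBIT − interest) = $3,090,000 / $2,621,600.00 = 1.1787.

1.18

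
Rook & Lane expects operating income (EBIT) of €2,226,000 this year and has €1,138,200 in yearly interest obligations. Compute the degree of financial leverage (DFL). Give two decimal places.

Interest = €1,138,200.00.
Degree of financial leverage = EBIT / (EBIT − interest) = €2,226,000 / €1,087,800.00 = 2.0463.

2.05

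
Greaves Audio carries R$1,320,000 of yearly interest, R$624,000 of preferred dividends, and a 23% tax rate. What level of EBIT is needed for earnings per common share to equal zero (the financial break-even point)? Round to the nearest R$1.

R$2,130,390

Preferred dividends are paid after tax, so their pre-tax equivalent is R$624,000 ÷ (1 − 0.23) = R$810,389.61.
Financial break-even EBIT = interest + D_p ÷ (1 − t) = R$1,320,000 + R$810,389.61 = R$2,130,389.61.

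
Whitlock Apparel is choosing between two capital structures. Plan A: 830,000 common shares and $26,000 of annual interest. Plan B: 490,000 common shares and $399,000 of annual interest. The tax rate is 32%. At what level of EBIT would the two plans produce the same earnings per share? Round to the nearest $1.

Set EPS_A = EPS_B: (EBIT − $26,000)(1 − 0.32) ÷ 830,000 = (EBIT − $399,000)(1 − 0.32) ÷ 490,000.
The (1 − t) factor cancels: (EBIT − 26,000) × 490,000 = (EBIT − 399,000) × 830,000.
Solving, EBIT = (399,000·830,000 − 26,000·490,000) / (830,000 − 490,000) = 318,430,000,000 / 340,000 = 936,558.82.

$936,559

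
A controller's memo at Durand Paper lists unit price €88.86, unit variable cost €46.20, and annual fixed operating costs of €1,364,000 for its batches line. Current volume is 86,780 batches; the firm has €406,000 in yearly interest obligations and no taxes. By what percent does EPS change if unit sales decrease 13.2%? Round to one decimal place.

At 86,780 units, contribution = 86,780 × €42.66 = €3,702,034.80.
EBIT = €3,702,034.80 − €1,364,000 = €2,338,034.80.
After interest of €406,000.00, pre-tax earnings = €1,932,034.80.
Degree of combined leverage = contribution ÷ (EBIT − I) = €3,702,034.80 ÷ €1,932,034.80 = 1.9161.
%ΔEPS = DCL × %ΔSales = 1.9161 × -13.2% = -25.3%.

-25.3%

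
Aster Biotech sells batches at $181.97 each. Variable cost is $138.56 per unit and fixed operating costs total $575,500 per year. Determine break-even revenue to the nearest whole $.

Contribution margin per unit = $181.97 − $138.56 = $43.41, a CM ratio of $43.41 ÷ $181.97 = 0.2386.
Break-even sales = FC ÷ CM ratio = $575,500 × $181.97 / $43.41 = $2,412,433.

$2,412,433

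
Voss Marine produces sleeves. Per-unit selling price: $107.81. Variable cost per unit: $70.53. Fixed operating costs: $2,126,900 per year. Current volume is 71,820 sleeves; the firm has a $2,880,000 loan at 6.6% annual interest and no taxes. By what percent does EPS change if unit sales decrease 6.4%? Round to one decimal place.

-47.5%

Contribution at this volume is 71,820 × $37.28 = $2,677,449.60.
Operating income = contribution − fixed costs = $2,677,449.60 − $2,126,900 = $550,549.60.
Interest = $190,080.00, so EBIT − I = $360,469.60.
DCL = total CM / (EBIT − I) = $2,677,449.60 / $360,469.60 = 7.4277.
%ΔEPS = DCL × %ΔSales = 7.4277 × -6.4% = -47.5%.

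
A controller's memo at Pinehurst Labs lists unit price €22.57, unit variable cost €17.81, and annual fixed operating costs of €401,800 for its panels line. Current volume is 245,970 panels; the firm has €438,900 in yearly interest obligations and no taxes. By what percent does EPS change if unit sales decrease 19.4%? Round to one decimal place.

Contribution at this volume is 245,970 × €4.76 = €1,170,817.20.
Operating income = contribution − fixed costs = €1,170,817.20 − €401,800 = €769,017.20.
Interest = €438,900.00, so EBIT − I = €330,117.20.
Degree of combined leverage = contribution ÷ (EBIT − I) = €1,170,817.20 ÷ €330,117.20 = 3.5467.
EPS therefore changes by 3.5467 × (-19.4%) = -68.8%.

-68.8%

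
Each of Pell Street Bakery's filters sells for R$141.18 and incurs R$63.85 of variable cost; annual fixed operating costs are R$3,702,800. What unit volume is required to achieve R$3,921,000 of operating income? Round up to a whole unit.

Contribution margin per unit = R$141.18 − R$63.85 = R$77.33.
Need Q such that Q × R$77.33 − R$3,702,800 = R$3,921,000, i.e. Q = R$7,623,800 / R$77.33 = 98,587.87 → 98,588.

98,588 filters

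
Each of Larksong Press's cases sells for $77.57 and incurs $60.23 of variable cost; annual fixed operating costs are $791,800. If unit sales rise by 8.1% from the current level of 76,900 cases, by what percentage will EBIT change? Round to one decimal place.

+19.9%

Contribution at this volume is 76,900 × $17.34 = $1,333,446.00.
Subtracting fixed costs: EBIT = $1,333,446.00 − $791,800 = $541,646.00.
So DOL = total CM / EBIT = $1,333,446.00 / $541,646.00 = 2.4618.
Operating income changes by 2.4618 × +8.1% = +19.9%.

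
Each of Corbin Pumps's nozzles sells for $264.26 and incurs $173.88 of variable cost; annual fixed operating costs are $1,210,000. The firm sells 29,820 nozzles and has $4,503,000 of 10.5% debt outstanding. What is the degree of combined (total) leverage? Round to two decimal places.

2.66

Contribution at this volume is 29,820 × $90.38 = $2,695,131.60.
Subtracting fixed costs: EBIT = $2,695,131.60 − $1,210,000 = $1,485,131.60. Interest = $472,815.00.
DOL = $2,695,131.60 ÷ $1,485,131.60 = 1.8147; DFL = $1,485,131.60 ÷ $1,012,316.60 = 1.4671.
DCL = DOL × DFL = 1.8147 × 1.4671 = 2.6623.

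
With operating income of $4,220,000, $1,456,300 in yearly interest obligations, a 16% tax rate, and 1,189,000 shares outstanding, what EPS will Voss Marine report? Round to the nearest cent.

$1.95

Interest = $1,456,300.00, so EBT = $4,220,000 − $1,456,300.00 = $2,763,700.00.
Net income = $2,763,700.00 × (1 − 0.16) = $2,321,508.00.
EPS = $2,321,508.00 ÷ 1,189,000 = $1.95.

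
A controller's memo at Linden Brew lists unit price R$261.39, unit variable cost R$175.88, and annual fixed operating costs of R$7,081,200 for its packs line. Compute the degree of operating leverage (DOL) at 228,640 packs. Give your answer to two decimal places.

1.57

At 228,640 units, contribution = 228,640 × R$85.51 = R$19,551,006.40.
Operating income = contribution − fixed costs = R$19,551,006.40 − R$7,081,200 = R$12,469,806.40.
Degree of operating leverage = R$19,551,006.40 / R$12,469,806.40 = 1.5679.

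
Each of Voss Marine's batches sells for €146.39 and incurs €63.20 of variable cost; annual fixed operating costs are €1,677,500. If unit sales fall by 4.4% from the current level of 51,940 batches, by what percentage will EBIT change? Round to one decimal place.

Contribution at this volume is 51,940 × €83.19 = €4,320,888.60.
EBIT = €4,320,888.60 − €1,677,500 = €2,643,388.60.
Degree of operating leverage = €4,320,888.60 / €2,643,388.60 = 1.6346.
So EBIT moves 1.6346 × (-4.4%) = -7.2%.

-7.2%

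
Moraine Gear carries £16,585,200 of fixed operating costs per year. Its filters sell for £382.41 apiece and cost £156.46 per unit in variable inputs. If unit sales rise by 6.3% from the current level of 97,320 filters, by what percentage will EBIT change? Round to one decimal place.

Contribution at this volume is 97,320 × £225.95 = £21,989,454.00.
Subtracting fixed costs: EBIT = £21,989,454.00 − £16,585,200 = £5,404,254.00.
Degree of operating leverage = £21,989,454.00 / £5,404,254.00 = 4.0689.
%ΔEBIT = DOL × %ΔSales = 4.0689 × +6.3% = +25.6%.

+25.6%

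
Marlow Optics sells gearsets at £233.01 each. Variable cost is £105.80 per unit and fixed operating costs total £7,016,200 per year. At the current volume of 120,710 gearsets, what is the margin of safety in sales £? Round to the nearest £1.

£15,275,094

Unit CM = price − variable cost = £233.01 − £105.80 = £127.21. Break-even units = £7,016,200 ÷ £127.21 = 55,154.47; break-even revenue = 55,154.47 × £233.01 = £12,851,542.82.
Current sales = 120,710 × £233.01 = £28,126,637.10.
Margin of safety = £28,126,637.10 − £12,851,542.82 = £15,275,094.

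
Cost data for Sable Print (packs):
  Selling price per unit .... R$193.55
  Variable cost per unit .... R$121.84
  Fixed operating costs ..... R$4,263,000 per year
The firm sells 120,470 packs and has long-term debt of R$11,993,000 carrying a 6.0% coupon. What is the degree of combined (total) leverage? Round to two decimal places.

2.36

Total contribution margin = 120,470 × R$71.71 = R$8,638,903.70.
EBIT = R$8,638,903.70 − R$4,263,000 = R$4,375,903.70. Interest = R$719,580.00, so EBIT − I = R$3,656,323.70.
DCL = contribution ÷ (EBIT − I) = R$8,638,903.70 ÷ R$3,656,323.70 = 2.3627.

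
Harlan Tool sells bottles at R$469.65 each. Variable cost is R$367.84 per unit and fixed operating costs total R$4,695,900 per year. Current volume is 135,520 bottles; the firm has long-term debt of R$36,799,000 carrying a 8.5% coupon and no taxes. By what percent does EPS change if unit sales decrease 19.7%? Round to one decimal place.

Total contribution margin = 135,520 × R$101.81 = R$13,797,291.20.
EBIT = R$13,797,291.20 − R$4,695,900 = R$9,101,391.20.
Interest = R$3,127,915.00, so EBIT − I = R$5,973,476.20.
DCL = total CM / (EBIT − I) = R$13,797,291.20 / R$5,973,476.20 = 2.3098.
%ΔEPS = DCL × %ΔSales = 2.3098 × -19.7% = -45.5%.

-45.5%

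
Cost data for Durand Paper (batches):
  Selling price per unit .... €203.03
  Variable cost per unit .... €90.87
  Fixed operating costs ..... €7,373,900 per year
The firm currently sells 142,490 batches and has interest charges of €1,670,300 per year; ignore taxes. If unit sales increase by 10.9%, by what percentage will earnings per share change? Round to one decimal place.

+25.1%

Contribution at this volume is 142,490 × €112.16 = €15,981,678.40.
EBIT = €15,981,678.40 − €7,373,900 = €8,607,778.40.
Interest = €1,670,300.00, so EBIT − I = €6,937,478.40.
DCL = total CM / (EBIT − I) = €15,981,678.40 / €6,937,478.40 = 2.3037.
%ΔEPS = DCL × %ΔSales = 2.3037 × +10.9% = +25.1%.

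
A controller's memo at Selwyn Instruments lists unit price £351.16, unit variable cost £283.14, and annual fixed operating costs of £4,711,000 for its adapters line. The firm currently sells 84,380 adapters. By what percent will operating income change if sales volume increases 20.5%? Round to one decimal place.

At 84,380 units, contribution = 84,380 × £68.02 = £5,739,527.60.
Operating income = contribution − fixed costs = £5,739,527.60 − £4,711,000 = £1,028,527.60.
Degree of operating leverage = £5,739,527.60 / £1,028,527.60 = 5.5803.
%ΔEBIT = DOL × %ΔSales = 5.5803 × +20.5% = +114.4%.

+114.4%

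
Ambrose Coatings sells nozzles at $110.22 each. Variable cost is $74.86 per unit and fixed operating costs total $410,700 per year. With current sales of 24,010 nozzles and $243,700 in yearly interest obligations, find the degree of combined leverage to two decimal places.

Total contribution margin = 24,010 × $35.36 = $848,993.60.
Subtracting fixed costs: EBIT = $848,993.60 − $410,700 = $438,293.60. Interest = $243,700.00, so EBIT − I = $194,593.60.
Degree of total leverage = total CM / (EBIT − interest) = $848,993.60 / $194,593.60 = 4.3629.

4.36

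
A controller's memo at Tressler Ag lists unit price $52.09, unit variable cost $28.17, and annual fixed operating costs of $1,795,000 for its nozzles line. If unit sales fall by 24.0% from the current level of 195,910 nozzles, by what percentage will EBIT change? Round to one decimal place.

-38.9%

Total contribution margin = 195,910 × $23.92 = $4,686,167.20.
EBIT = $4,686,167.20 − $1,795,000 = $2,891,167.20.
Degree of operating leverage = $4,686,167.20 / $2,891,167.20 = 1.6209.
Operating income changes by 1.6209 × -24.0% = -38.9%.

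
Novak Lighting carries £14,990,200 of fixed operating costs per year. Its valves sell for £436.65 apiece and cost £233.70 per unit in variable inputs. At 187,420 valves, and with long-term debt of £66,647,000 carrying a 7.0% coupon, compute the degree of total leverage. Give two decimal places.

2.07

Contribution at this volume is 187,420 × £202.95 = £38,036,889.00.
Subtracting fixed costs: EBIT = £38,036,889.00 − £14,990,200 = £23,046,689.00. Interest = £4,665,290.00.
DOL = £38,036,889.00 ÷ £23,046,689.00 = 1.6504; DFL = £23,046,689.00 ÷ £18,381,399.00 = 1.2538.
Combined leverage = 1.6504 × 1.2538 = 2.0693.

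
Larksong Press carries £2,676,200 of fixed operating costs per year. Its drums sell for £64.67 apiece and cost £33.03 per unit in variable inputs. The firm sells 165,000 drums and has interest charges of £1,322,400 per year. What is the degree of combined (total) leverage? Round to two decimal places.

At 165,000 units, contribution = 165,000 × £31.64 = £5,220,600.00.
Operating income = contribution − fixed costs = £5,220,600.00 − £2,676,200 = £2,544,400.00. Interest = £1,322,400.00.
DOL = £5,220,600.00 ÷ £2,544,400.00 = 2.0518; DFL = £2,544,400.00 ÷ £1,222,000.00 = 2.0822.
Combined leverage = 2.0518 × 2.0822 = 4.2723.

4.27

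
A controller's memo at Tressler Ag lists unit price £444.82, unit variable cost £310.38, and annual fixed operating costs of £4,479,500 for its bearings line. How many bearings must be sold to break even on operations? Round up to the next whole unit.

Each unit contributes £444.82 − £310.38 = £134.44.
Break-even volume = fixed costs ÷ CM per unit = £4,479,500 ÷ £134.44 = 33,319.70, so 33,320 bearings.

33,320 bearings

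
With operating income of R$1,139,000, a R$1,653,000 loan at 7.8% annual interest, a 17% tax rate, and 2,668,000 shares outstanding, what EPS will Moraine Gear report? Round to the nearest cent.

R$0.31

Pre-tax income = R$1,139,000 − R$128,934.00 = R$1,010,066.00.
Net income = R$1,010,066.00 × (1 − 0.17) = R$838,354.78.
EPS = R$838,354.78 ÷ 2,668,000 = R$0.31.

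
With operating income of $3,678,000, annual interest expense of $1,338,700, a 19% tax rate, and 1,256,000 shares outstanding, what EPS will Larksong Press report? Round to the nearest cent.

$1.51

Interest = $1,338,700.00, so EBT = $3,678,000 − $1,338,700.00 = $2,339,300.00.
Net income = $2,339,300.00 × (1 − 0.19) = $1,894,833.00.
Per share: $1,894,833.00 / 1,256,000 shares = $1.51.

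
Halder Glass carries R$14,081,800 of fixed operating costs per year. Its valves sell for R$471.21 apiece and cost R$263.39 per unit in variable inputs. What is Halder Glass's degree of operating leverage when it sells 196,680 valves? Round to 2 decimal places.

1.53

Contribution at this volume is 196,680 × R$207.82 = R$40,874,037.60.
Subtracting fixed costs: EBIT = R$40,874,037.60 − R$14,081,800 = R$26,792,237.60.
DOL = contribution ÷ EBIT = R$40,874,037.60 ÷ R$26,792,237.60 = 1.5256.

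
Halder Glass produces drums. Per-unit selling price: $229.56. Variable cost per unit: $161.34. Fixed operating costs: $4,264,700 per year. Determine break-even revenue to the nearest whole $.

$14,350,697

CM per unit = $229.56 − $161.34 = $68.22; CM ratio = $68.22 / $229.56 = 0.2972.
Break-even revenue = fixed costs × price ÷ CM = $4,264,700 × $229.56 ÷ $68.22 = $14,350,697.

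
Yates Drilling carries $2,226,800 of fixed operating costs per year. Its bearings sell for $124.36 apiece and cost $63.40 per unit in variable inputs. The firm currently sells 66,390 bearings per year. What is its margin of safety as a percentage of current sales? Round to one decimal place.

45.0%

Contribution margin per unit = $124.36 − $63.40 = $60.96. Break-even units = $2,226,800 ÷ $60.96 = 36,528.87; break-even revenue = 36,528.87 × $124.36 = $4,542,730.45.
Actual sales revenue = 66,390 × $124.36 = $8,256,260.40.
Margin of safety = ($8,256,260.40 − $4,542,730.45) ÷ $8,256,260.40 = 45.0%.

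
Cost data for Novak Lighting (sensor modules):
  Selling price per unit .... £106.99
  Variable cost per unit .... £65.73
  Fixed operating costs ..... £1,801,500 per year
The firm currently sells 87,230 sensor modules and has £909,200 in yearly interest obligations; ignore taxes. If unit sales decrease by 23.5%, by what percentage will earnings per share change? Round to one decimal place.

Contribution at this volume is 87,230 × £41.26 = £3,599,109.80.
EBIT = £3,599,109.80 − £1,801,500 = £1,797,609.80.
Interest = £909,200.00, so EBIT − I = £888,409.80.
Degree of combined leverage = contribution ÷ (EBIT − I) = £3,599,109.80 ÷ £888,409.80 = 4.0512.
EPS therefore changes by 4.0512 × (-23.5%) = -95.2%.

-95.2%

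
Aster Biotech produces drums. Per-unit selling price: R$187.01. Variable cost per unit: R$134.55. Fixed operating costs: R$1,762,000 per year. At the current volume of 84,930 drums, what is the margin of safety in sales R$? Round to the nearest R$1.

R$9,601,562

Unit CM = price − variable cost = R$187.01 − R$134.55 = R$52.46. Break-even units = R$1,762,000 ÷ R$52.46 = 33,587.50; break-even revenue = 33,587.50 × R$187.01 = R$6,281,197.48.
Current sales = 84,930 × R$187.01 = R$15,882,759.30.
Margin of safety = R$15,882,759.30 − R$6,281,197.48 = R$9,601,562.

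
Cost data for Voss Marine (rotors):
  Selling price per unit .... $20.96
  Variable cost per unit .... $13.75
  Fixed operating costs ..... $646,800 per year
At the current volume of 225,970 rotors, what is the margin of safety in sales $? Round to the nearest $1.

Each unit contributes $20.96 − $13.75 = $7.21. Break-even units = $646,800 ÷ $7.21 = 89,708.74; break-even revenue = 89,708.74 × $20.96 = $1,880,295.15.
Current sales = 225,970 × $20.96 = $4,736,331.20.
Margin of safety = $4,736,331.20 − $1,880,295.15 = $2,856,036.

$2,856,036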